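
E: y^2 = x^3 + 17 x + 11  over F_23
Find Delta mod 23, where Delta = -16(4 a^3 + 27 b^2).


4 a^3 + 27 b^2 = 4*17^3 + 27*11^2 = 19652 + 3267 = 22919
Delta = -16 * (22919) = -366704
Delta mod 23 = 8

Delta = 8 (mod 23)


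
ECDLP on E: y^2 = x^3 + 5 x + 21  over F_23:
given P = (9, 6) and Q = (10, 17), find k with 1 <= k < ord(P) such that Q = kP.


Enumerate multiples of P until we hit Q = (10, 17):
  1P = (9, 6)
  2P = (13, 11)
  3P = (4, 6)
  4P = (10, 17)
Match found at i = 4.

k = 4


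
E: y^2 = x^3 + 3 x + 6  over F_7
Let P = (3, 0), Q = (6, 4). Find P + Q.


P != Q, so use the chord formula.
s = (y2 - y1) / (x2 - x1) = (4) / (3) mod 7 = 6
x3 = s^2 - x1 - x2 mod 7 = 6^2 - 3 - 6 = 6
y3 = s (x1 - x3) - y1 mod 7 = 6 * (3 - 6) - 0 = 3

P + Q = (6, 3)


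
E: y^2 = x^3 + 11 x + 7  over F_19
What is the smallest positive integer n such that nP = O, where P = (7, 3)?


Compute successive multiples of P until we hit O:
  1P = (7, 3)
  2P = (6, 17)
  3P = (12, 10)
  4P = (5, 15)
  5P = (5, 4)
  6P = (12, 9)
  7P = (6, 2)
  8P = (7, 16)
  ... (continuing to 9P)
  9P = O

ord(P) = 9


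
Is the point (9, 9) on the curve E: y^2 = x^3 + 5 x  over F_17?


Check whether y^2 = x^3 + 5 x + 0 (mod 17) for (x, y) = (9, 9).
LHS: y^2 = 9^2 mod 17 = 13
RHS: x^3 + 5 x + 0 = 9^3 + 5*9 + 0 mod 17 = 9
LHS != RHS

No, not on the curve


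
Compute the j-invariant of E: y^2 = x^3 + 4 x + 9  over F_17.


Delta = -16(4 a^3 + 27 b^2) mod 17 = 12
-1728 * (4 a)^3 = -1728 * (4*4)^3 mod 17 = 11
j = 11 * 12^(-1) mod 17 = 8

j = 8 (mod 17)


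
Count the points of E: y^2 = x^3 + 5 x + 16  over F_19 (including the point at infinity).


For each x in F_19, count y with y^2 = x^3 + 5 x + 16 mod 19:
  x = 0: RHS = 16, y in [4, 15]  -> 2 point(s)
  x = 3: RHS = 1, y in [1, 18]  -> 2 point(s)
  x = 4: RHS = 5, y in [9, 10]  -> 2 point(s)
  x = 8: RHS = 17, y in [6, 13]  -> 2 point(s)
  x = 9: RHS = 11, y in [7, 12]  -> 2 point(s)
  x = 13: RHS = 17, y in [6, 13]  -> 2 point(s)
  x = 17: RHS = 17, y in [6, 13]  -> 2 point(s)
Affine points: 14. Add the point at infinity: total = 15.

#E(F_19) = 15


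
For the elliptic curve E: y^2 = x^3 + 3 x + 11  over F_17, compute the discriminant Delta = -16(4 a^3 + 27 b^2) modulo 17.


4 a^3 + 27 b^2 = 4*3^3 + 27*11^2 = 108 + 3267 = 3375
Delta = -16 * (3375) = -54000
Delta mod 17 = 9

Delta = 9 (mod 17)


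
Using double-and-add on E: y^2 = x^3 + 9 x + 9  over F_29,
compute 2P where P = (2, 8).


k = 2 = 10_2 (binary, LSB first: 01)
Double-and-add from P = (2, 8):
  bit 0 = 0: acc unchanged = O
  bit 1 = 1: acc = O + (18, 0) = (18, 0)

2P = (18, 0)


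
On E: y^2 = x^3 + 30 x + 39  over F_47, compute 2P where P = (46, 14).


Doubling: s = (3 x1^2 + a) / (2 y1)
s = (3*46^2 + 30) / (2*14) mod 47 = 23
x3 = s^2 - 2 x1 mod 47 = 23^2 - 2*46 = 14
y3 = s (x1 - x3) - y1 mod 47 = 23 * (46 - 14) - 14 = 17

2P = (14, 17)


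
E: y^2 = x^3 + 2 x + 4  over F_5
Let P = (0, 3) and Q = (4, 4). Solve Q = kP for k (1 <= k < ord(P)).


Enumerate multiples of P until we hit Q = (4, 4):
  1P = (0, 3)
  2P = (4, 4)
Match found at i = 2.

k = 2


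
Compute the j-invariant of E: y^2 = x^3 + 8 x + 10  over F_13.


Delta = -16(4 a^3 + 27 b^2) mod 13 = 4
-1728 * (4 a)^3 = -1728 * (4*8)^3 mod 13 = 8
j = 8 * 4^(-1) mod 13 = 2

j = 2 (mod 13)


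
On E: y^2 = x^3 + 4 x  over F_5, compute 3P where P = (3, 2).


k = 3 = 11_2 (binary, LSB first: 11)
Double-and-add from P = (3, 2):
  bit 0 = 1: acc = O + (3, 2) = (3, 2)
  bit 1 = 1: acc = (3, 2) + (0, 0) = (3, 3)

3P = (3, 3)


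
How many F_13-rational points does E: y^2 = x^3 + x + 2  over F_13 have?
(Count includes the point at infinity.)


For each x in F_13, count y with y^2 = x^3 + 1 x + 2 mod 13:
  x = 1: RHS = 4, y in [2, 11]  -> 2 point(s)
  x = 2: RHS = 12, y in [5, 8]  -> 2 point(s)
  x = 6: RHS = 3, y in [4, 9]  -> 2 point(s)
  x = 7: RHS = 1, y in [1, 12]  -> 2 point(s)
  x = 9: RHS = 12, y in [5, 8]  -> 2 point(s)
  x = 12: RHS = 0, y in [0]  -> 1 point(s)
Affine points: 11. Add the point at infinity: total = 12.

#E(F_13) = 12


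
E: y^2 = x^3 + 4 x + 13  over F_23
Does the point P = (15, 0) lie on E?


Check whether y^2 = x^3 + 4 x + 13 (mod 23) for (x, y) = (15, 0).
LHS: y^2 = 0^2 mod 23 = 0
RHS: x^3 + 4 x + 13 = 15^3 + 4*15 + 13 mod 23 = 21
LHS != RHS

No, not on the curve


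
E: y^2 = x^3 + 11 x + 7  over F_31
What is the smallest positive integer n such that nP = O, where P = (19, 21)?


Compute successive multiples of P until we hit O:
  1P = (19, 21)
  2P = (28, 28)
  3P = (29, 16)
  4P = (22, 27)
  5P = (25, 29)
  6P = (6, 17)
  7P = (16, 30)
  8P = (5, 30)
  ... (continuing to 31P)
  31P = O

ord(P) = 31


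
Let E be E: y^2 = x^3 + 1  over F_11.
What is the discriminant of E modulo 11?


4 a^3 + 27 b^2 = 4*0^3 + 27*1^2 = 0 + 27 = 27
Delta = -16 * (27) = -432
Delta mod 11 = 8

Delta = 8 (mod 11)


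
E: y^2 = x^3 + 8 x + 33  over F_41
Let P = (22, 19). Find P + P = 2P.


Doubling: s = (3 x1^2 + a) / (2 y1)
s = (3*22^2 + 8) / (2*19) mod 41 = 19
x3 = s^2 - 2 x1 mod 41 = 19^2 - 2*22 = 30
y3 = s (x1 - x3) - y1 mod 41 = 19 * (22 - 30) - 19 = 34

2P = (30, 34)


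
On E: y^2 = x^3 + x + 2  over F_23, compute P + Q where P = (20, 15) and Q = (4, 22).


P != Q, so use the chord formula.
s = (y2 - y1) / (x2 - x1) = (7) / (7) mod 23 = 1
x3 = s^2 - x1 - x2 mod 23 = 1^2 - 20 - 4 = 0
y3 = s (x1 - x3) - y1 mod 23 = 1 * (20 - 0) - 15 = 5

P + Q = (0, 5)


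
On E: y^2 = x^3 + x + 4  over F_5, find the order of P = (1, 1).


Compute successive multiples of P until we hit O:
  1P = (1, 1)
  2P = (2, 2)
  3P = (3, 2)
  4P = (0, 2)
  5P = (0, 3)
  6P = (3, 3)
  7P = (2, 3)
  8P = (1, 4)
  ... (continuing to 9P)
  9P = O

ord(P) = 9


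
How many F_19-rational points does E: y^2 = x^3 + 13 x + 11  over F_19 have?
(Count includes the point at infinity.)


For each x in F_19, count y with y^2 = x^3 + 13 x + 11 mod 19:
  x = 0: RHS = 11, y in [7, 12]  -> 2 point(s)
  x = 1: RHS = 6, y in [5, 14]  -> 2 point(s)
  x = 2: RHS = 7, y in [8, 11]  -> 2 point(s)
  x = 3: RHS = 1, y in [1, 18]  -> 2 point(s)
  x = 5: RHS = 11, y in [7, 12]  -> 2 point(s)
  x = 6: RHS = 1, y in [1, 18]  -> 2 point(s)
  x = 8: RHS = 0, y in [0]  -> 1 point(s)
  x = 10: RHS = 1, y in [1, 18]  -> 2 point(s)
  x = 14: RHS = 11, y in [7, 12]  -> 2 point(s)
  x = 15: RHS = 9, y in [3, 16]  -> 2 point(s)
  x = 18: RHS = 16, y in [4, 15]  -> 2 point(s)
Affine points: 21. Add the point at infinity: total = 22.

#E(F_19) = 22


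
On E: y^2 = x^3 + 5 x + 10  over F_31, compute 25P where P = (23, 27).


k = 25 = 11001_2 (binary, LSB first: 10011)
Double-and-add from P = (23, 27):
  bit 0 = 1: acc = O + (23, 27) = (23, 27)
  bit 1 = 0: acc unchanged = (23, 27)
  bit 2 = 0: acc unchanged = (23, 27)
  bit 3 = 1: acc = (23, 27) + (16, 30) = (8, 2)
  bit 4 = 1: acc = (8, 2) + (0, 17) = (27, 22)

25P = (27, 22)


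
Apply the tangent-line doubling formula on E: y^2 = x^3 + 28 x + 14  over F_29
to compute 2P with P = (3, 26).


Doubling: s = (3 x1^2 + a) / (2 y1)
s = (3*3^2 + 28) / (2*26) mod 29 = 15
x3 = s^2 - 2 x1 mod 29 = 15^2 - 2*3 = 16
y3 = s (x1 - x3) - y1 mod 29 = 15 * (3 - 16) - 26 = 11

2P = (16, 11)


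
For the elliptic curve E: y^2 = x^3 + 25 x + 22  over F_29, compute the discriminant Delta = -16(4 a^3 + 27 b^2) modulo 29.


4 a^3 + 27 b^2 = 4*25^3 + 27*22^2 = 62500 + 13068 = 75568
Delta = -16 * (75568) = -1209088
Delta mod 29 = 9

Delta = 9 (mod 29)


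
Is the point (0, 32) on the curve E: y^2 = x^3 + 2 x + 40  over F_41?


Check whether y^2 = x^3 + 2 x + 40 (mod 41) for (x, y) = (0, 32).
LHS: y^2 = 32^2 mod 41 = 40
RHS: x^3 + 2 x + 40 = 0^3 + 2*0 + 40 mod 41 = 40
LHS = RHS

Yes, on the curve


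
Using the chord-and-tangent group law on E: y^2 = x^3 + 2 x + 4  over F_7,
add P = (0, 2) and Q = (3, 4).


P != Q, so use the chord formula.
s = (y2 - y1) / (x2 - x1) = (2) / (3) mod 7 = 3
x3 = s^2 - x1 - x2 mod 7 = 3^2 - 0 - 3 = 6
y3 = s (x1 - x3) - y1 mod 7 = 3 * (0 - 6) - 2 = 1

P + Q = (6, 1)


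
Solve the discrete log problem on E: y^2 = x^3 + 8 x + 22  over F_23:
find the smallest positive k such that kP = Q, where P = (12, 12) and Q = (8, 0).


Enumerate multiples of P until we hit Q = (8, 0):
  1P = (12, 12)
  2P = (8, 0)
Match found at i = 2.

k = 2


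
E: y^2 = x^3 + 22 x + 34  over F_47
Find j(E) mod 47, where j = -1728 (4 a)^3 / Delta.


Delta = -16(4 a^3 + 27 b^2) mod 47 = 11
-1728 * (4 a)^3 = -1728 * (4*22)^3 mod 47 = 21
j = 21 * 11^(-1) mod 47 = 19

j = 19 (mod 47)


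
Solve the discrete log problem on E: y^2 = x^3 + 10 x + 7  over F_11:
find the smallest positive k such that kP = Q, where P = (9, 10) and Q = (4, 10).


Enumerate multiples of P until we hit Q = (4, 10):
  1P = (9, 10)
  2P = (4, 1)
  3P = (3, 3)
  4P = (8, 4)
  5P = (8, 7)
  6P = (3, 8)
  7P = (4, 10)
Match found at i = 7.

k = 7


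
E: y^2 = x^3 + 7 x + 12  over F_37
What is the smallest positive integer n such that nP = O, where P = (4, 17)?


Compute successive multiples of P until we hit O:
  1P = (4, 17)
  2P = (28, 16)
  3P = (35, 29)
  4P = (2, 16)
  5P = (22, 11)
  6P = (7, 21)
  7P = (36, 2)
  8P = (6, 14)
  ... (continuing to 21P)
  21P = O

ord(P) = 21


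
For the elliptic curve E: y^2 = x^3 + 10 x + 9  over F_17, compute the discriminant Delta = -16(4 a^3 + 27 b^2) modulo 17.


4 a^3 + 27 b^2 = 4*10^3 + 27*9^2 = 4000 + 2187 = 6187
Delta = -16 * (6187) = -98992
Delta mod 17 = 16

Delta = 16 (mod 17)


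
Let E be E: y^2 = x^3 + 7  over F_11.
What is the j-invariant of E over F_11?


Delta = -16(4 a^3 + 27 b^2) mod 11 = 7
-1728 * (4 a)^3 = -1728 * (4*0)^3 mod 11 = 0
j = 0 * 7^(-1) mod 11 = 0

j = 0 (mod 11)


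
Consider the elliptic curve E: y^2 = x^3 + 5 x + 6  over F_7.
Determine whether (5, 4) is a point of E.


Check whether y^2 = x^3 + 5 x + 6 (mod 7) for (x, y) = (5, 4).
LHS: y^2 = 4^2 mod 7 = 2
RHS: x^3 + 5 x + 6 = 5^3 + 5*5 + 6 mod 7 = 2
LHS = RHS

Yes, on the curve


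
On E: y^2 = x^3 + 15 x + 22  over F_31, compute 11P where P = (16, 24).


k = 11 = 1011_2 (binary, LSB first: 1101)
Double-and-add from P = (16, 24):
  bit 0 = 1: acc = O + (16, 24) = (16, 24)
  bit 1 = 1: acc = (16, 24) + (24, 16) = (23, 14)
  bit 2 = 0: acc unchanged = (23, 14)
  bit 3 = 1: acc = (23, 14) + (14, 0) = (19, 6)

11P = (19, 6)


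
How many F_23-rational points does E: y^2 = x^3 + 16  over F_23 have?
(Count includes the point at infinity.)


For each x in F_23, count y with y^2 = x^3 + 0 x + 16 mod 23:
  x = 0: RHS = 16, y in [4, 19]  -> 2 point(s)
  x = 2: RHS = 1, y in [1, 22]  -> 2 point(s)
  x = 5: RHS = 3, y in [7, 16]  -> 2 point(s)
  x = 6: RHS = 2, y in [5, 18]  -> 2 point(s)
  x = 9: RHS = 9, y in [3, 20]  -> 2 point(s)
  x = 10: RHS = 4, y in [2, 21]  -> 2 point(s)
  x = 11: RHS = 13, y in [6, 17]  -> 2 point(s)
  x = 14: RHS = 0, y in [0]  -> 1 point(s)
  x = 16: RHS = 18, y in [8, 15]  -> 2 point(s)
  x = 18: RHS = 6, y in [11, 12]  -> 2 point(s)
  x = 20: RHS = 12, y in [9, 14]  -> 2 point(s)
  x = 21: RHS = 8, y in [10, 13]  -> 2 point(s)
Affine points: 23. Add the point at infinity: total = 24.

#E(F_23) = 24


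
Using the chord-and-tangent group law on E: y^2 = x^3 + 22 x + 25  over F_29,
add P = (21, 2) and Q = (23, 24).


P != Q, so use the chord formula.
s = (y2 - y1) / (x2 - x1) = (22) / (2) mod 29 = 11
x3 = s^2 - x1 - x2 mod 29 = 11^2 - 21 - 23 = 19
y3 = s (x1 - x3) - y1 mod 29 = 11 * (21 - 19) - 2 = 20

P + Q = (19, 20)


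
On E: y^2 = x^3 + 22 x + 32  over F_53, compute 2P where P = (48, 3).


Doubling: s = (3 x1^2 + a) / (2 y1)
s = (3*48^2 + 22) / (2*3) mod 53 = 25
x3 = s^2 - 2 x1 mod 53 = 25^2 - 2*48 = 52
y3 = s (x1 - x3) - y1 mod 53 = 25 * (48 - 52) - 3 = 3

2P = (52, 3)


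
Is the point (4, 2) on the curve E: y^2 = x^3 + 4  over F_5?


Check whether y^2 = x^3 + 0 x + 4 (mod 5) for (x, y) = (4, 2).
LHS: y^2 = 2^2 mod 5 = 4
RHS: x^3 + 0 x + 4 = 4^3 + 0*4 + 4 mod 5 = 3
LHS != RHS

No, not on the curve


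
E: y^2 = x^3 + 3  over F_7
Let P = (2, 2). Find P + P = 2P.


Doubling: s = (3 x1^2 + a) / (2 y1)
s = (3*2^2 + 0) / (2*2) mod 7 = 3
x3 = s^2 - 2 x1 mod 7 = 3^2 - 2*2 = 5
y3 = s (x1 - x3) - y1 mod 7 = 3 * (2 - 5) - 2 = 3

2P = (5, 3)


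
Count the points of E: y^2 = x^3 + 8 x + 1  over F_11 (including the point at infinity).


For each x in F_11, count y with y^2 = x^3 + 8 x + 1 mod 11:
  x = 0: RHS = 1, y in [1, 10]  -> 2 point(s)
  x = 2: RHS = 3, y in [5, 6]  -> 2 point(s)
  x = 4: RHS = 9, y in [3, 8]  -> 2 point(s)
  x = 5: RHS = 1, y in [1, 10]  -> 2 point(s)
  x = 6: RHS = 1, y in [1, 10]  -> 2 point(s)
  x = 7: RHS = 4, y in [2, 9]  -> 2 point(s)
  x = 8: RHS = 5, y in [4, 7]  -> 2 point(s)
  x = 10: RHS = 3, y in [5, 6]  -> 2 point(s)
Affine points: 16. Add the point at infinity: total = 17.

#E(F_11) = 17


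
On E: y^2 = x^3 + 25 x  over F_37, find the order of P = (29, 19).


Compute successive multiples of P until we hit O:
  1P = (29, 19)
  2P = (4, 4)
  3P = (31, 2)
  4P = (3, 19)
  5P = (5, 18)
  6P = (33, 24)
  7P = (2, 24)
  8P = (34, 34)
  ... (continuing to 20P)
  20P = O

ord(P) = 20


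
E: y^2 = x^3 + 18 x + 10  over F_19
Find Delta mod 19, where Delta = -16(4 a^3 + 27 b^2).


4 a^3 + 27 b^2 = 4*18^3 + 27*10^2 = 23328 + 2700 = 26028
Delta = -16 * (26028) = -416448
Delta mod 19 = 13

Delta = 13 (mod 19)


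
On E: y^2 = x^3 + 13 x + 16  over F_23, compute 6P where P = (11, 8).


k = 6 = 110_2 (binary, LSB first: 011)
Double-and-add from P = (11, 8):
  bit 0 = 0: acc unchanged = O
  bit 1 = 1: acc = O + (7, 17) = (7, 17)
  bit 2 = 1: acc = (7, 17) + (13, 17) = (3, 6)

6P = (3, 6)


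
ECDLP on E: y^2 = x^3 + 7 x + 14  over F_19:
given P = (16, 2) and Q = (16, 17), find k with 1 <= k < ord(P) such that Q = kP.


Enumerate multiples of P until we hit Q = (16, 17):
  1P = (16, 2)
  2P = (7, 8)
  3P = (7, 11)
  4P = (16, 17)
Match found at i = 4.

k = 4


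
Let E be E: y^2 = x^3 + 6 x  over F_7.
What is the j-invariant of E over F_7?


Delta = -16(4 a^3 + 27 b^2) mod 7 = 1
-1728 * (4 a)^3 = -1728 * (4*6)^3 mod 7 = 6
j = 6 * 1^(-1) mod 7 = 6

j = 6 (mod 7)


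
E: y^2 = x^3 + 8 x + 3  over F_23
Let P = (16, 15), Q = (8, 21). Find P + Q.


P != Q, so use the chord formula.
s = (y2 - y1) / (x2 - x1) = (6) / (15) mod 23 = 5
x3 = s^2 - x1 - x2 mod 23 = 5^2 - 16 - 8 = 1
y3 = s (x1 - x3) - y1 mod 23 = 5 * (16 - 1) - 15 = 14

P + Q = (1, 14)


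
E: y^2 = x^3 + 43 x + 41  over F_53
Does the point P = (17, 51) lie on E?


Check whether y^2 = x^3 + 43 x + 41 (mod 53) for (x, y) = (17, 51).
LHS: y^2 = 51^2 mod 53 = 4
RHS: x^3 + 43 x + 41 = 17^3 + 43*17 + 41 mod 53 = 14
LHS != RHS

No, not on the curve


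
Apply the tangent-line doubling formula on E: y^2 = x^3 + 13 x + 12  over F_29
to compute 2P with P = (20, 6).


Doubling: s = (3 x1^2 + a) / (2 y1)
s = (3*20^2 + 13) / (2*6) mod 29 = 2
x3 = s^2 - 2 x1 mod 29 = 2^2 - 2*20 = 22
y3 = s (x1 - x3) - y1 mod 29 = 2 * (20 - 22) - 6 = 19

2P = (22, 19)


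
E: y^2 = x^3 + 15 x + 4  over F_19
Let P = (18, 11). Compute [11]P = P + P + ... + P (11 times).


k = 11 = 1011_2 (binary, LSB first: 1101)
Double-and-add from P = (18, 11):
  bit 0 = 1: acc = O + (18, 11) = (18, 11)
  bit 1 = 1: acc = (18, 11) + (0, 2) = (6, 14)
  bit 2 = 0: acc unchanged = (6, 14)
  bit 3 = 1: acc = (6, 14) + (3, 0) = (17, 17)

11P = (17, 17)


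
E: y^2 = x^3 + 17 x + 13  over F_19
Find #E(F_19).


For each x in F_19, count y with y^2 = x^3 + 17 x + 13 mod 19:
  x = 2: RHS = 17, y in [6, 13]  -> 2 point(s)
  x = 7: RHS = 0, y in [0]  -> 1 point(s)
  x = 10: RHS = 5, y in [9, 10]  -> 2 point(s)
  x = 11: RHS = 11, y in [7, 12]  -> 2 point(s)
  x = 12: RHS = 7, y in [8, 11]  -> 2 point(s)
  x = 16: RHS = 11, y in [7, 12]  -> 2 point(s)
  x = 17: RHS = 9, y in [3, 16]  -> 2 point(s)
Affine points: 13. Add the point at infinity: total = 14.

#E(F_19) = 14


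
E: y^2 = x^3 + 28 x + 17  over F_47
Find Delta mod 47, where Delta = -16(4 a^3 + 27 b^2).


4 a^3 + 27 b^2 = 4*28^3 + 27*17^2 = 87808 + 7803 = 95611
Delta = -16 * (95611) = -1529776
Delta mod 47 = 27

Delta = 27 (mod 47)


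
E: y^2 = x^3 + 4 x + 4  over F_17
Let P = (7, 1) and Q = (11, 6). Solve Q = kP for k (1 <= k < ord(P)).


Enumerate multiples of P until we hit Q = (11, 6):
  1P = (7, 1)
  2P = (4, 13)
  3P = (5, 8)
  4P = (13, 3)
  5P = (16, 13)
  6P = (9, 2)
  7P = (14, 4)
  8P = (0, 2)
  9P = (1, 3)
  10P = (11, 6)
Match found at i = 10.

k = 10


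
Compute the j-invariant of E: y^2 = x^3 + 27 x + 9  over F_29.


Delta = -16(4 a^3 + 27 b^2) mod 29 = 1
-1728 * (4 a)^3 = -1728 * (4*27)^3 mod 29 = 4
j = 4 * 1^(-1) mod 29 = 4

j = 4 (mod 29)


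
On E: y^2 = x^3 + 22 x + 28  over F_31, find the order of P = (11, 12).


Compute successive multiples of P until we hit O:
  1P = (11, 12)
  2P = (27, 0)
  3P = (11, 19)
  4P = O

ord(P) = 4


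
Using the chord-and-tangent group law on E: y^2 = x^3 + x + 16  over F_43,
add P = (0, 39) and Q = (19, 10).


P != Q, so use the chord formula.
s = (y2 - y1) / (x2 - x1) = (14) / (19) mod 43 = 3
x3 = s^2 - x1 - x2 mod 43 = 3^2 - 0 - 19 = 33
y3 = s (x1 - x3) - y1 mod 43 = 3 * (0 - 33) - 39 = 34

P + Q = (33, 34)


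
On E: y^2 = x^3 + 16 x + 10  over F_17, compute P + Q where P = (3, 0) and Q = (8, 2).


P != Q, so use the chord formula.
s = (y2 - y1) / (x2 - x1) = (2) / (5) mod 17 = 14
x3 = s^2 - x1 - x2 mod 17 = 14^2 - 3 - 8 = 15
y3 = s (x1 - x3) - y1 mod 17 = 14 * (3 - 15) - 0 = 2

P + Q = (15, 2)


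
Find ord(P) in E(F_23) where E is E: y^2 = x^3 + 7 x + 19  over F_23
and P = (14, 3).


Compute successive multiples of P until we hit O:
  1P = (14, 3)
  2P = (1, 2)
  3P = (11, 22)
  4P = (10, 10)
  5P = (15, 16)
  6P = (2, 15)
  7P = (8, 14)
  8P = (5, 15)
  ... (continuing to 23P)
  23P = O

ord(P) = 23


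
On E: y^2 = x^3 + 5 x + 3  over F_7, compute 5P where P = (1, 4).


k = 5 = 101_2 (binary, LSB first: 101)
Double-and-add from P = (1, 4):
  bit 0 = 1: acc = O + (1, 4) = (1, 4)
  bit 1 = 0: acc unchanged = (1, 4)
  bit 2 = 1: acc = (1, 4) + (6, 2) = (1, 3)

5P = (1, 3)


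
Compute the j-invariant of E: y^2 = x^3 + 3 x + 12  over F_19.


Delta = -16(4 a^3 + 27 b^2) mod 19 = 18
-1728 * (4 a)^3 = -1728 * (4*3)^3 mod 19 = 18
j = 18 * 18^(-1) mod 19 = 1

j = 1 (mod 19)


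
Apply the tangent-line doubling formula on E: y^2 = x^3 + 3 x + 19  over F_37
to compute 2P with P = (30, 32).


Doubling: s = (3 x1^2 + a) / (2 y1)
s = (3*30^2 + 3) / (2*32) mod 37 = 22
x3 = s^2 - 2 x1 mod 37 = 22^2 - 2*30 = 17
y3 = s (x1 - x3) - y1 mod 37 = 22 * (30 - 17) - 32 = 32

2P = (17, 32)


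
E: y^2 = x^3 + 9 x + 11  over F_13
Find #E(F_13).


For each x in F_13, count y with y^2 = x^3 + 9 x + 11 mod 13:
  x = 3: RHS = 0, y in [0]  -> 1 point(s)
  x = 5: RHS = 12, y in [5, 8]  -> 2 point(s)
  x = 7: RHS = 1, y in [1, 12]  -> 2 point(s)
  x = 8: RHS = 10, y in [6, 7]  -> 2 point(s)
  x = 10: RHS = 9, y in [3, 10]  -> 2 point(s)
  x = 12: RHS = 1, y in [1, 12]  -> 2 point(s)
Affine points: 11. Add the point at infinity: total = 12.

#E(F_13) = 12


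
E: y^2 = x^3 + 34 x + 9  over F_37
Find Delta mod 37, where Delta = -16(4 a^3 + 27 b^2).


4 a^3 + 27 b^2 = 4*34^3 + 27*9^2 = 157216 + 2187 = 159403
Delta = -16 * (159403) = -2550448
Delta mod 37 = 36

Delta = 36 (mod 37)


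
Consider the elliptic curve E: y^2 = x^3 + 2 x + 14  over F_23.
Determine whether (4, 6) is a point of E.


Check whether y^2 = x^3 + 2 x + 14 (mod 23) for (x, y) = (4, 6).
LHS: y^2 = 6^2 mod 23 = 13
RHS: x^3 + 2 x + 14 = 4^3 + 2*4 + 14 mod 23 = 17
LHS != RHS

No, not on the curve


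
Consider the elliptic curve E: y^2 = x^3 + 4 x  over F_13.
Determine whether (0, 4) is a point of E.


Check whether y^2 = x^3 + 4 x + 0 (mod 13) for (x, y) = (0, 4).
LHS: y^2 = 4^2 mod 13 = 3
RHS: x^3 + 4 x + 0 = 0^3 + 4*0 + 0 mod 13 = 0
LHS != RHS

No, not on the curve


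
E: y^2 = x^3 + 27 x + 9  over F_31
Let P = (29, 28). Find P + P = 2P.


Doubling: s = (3 x1^2 + a) / (2 y1)
s = (3*29^2 + 27) / (2*28) mod 31 = 9
x3 = s^2 - 2 x1 mod 31 = 9^2 - 2*29 = 23
y3 = s (x1 - x3) - y1 mod 31 = 9 * (29 - 23) - 28 = 26

2P = (23, 26)


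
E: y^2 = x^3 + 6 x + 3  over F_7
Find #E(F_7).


For each x in F_7, count y with y^2 = x^3 + 6 x + 3 mod 7:
  x = 2: RHS = 2, y in [3, 4]  -> 2 point(s)
  x = 4: RHS = 0, y in [0]  -> 1 point(s)
  x = 5: RHS = 4, y in [2, 5]  -> 2 point(s)
Affine points: 5. Add the point at infinity: total = 6.

#E(F_7) = 6


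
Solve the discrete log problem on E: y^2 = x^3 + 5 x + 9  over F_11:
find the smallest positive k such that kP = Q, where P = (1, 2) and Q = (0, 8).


Enumerate multiples of P until we hit Q = (0, 8):
  1P = (1, 2)
  2P = (2, 7)
  3P = (0, 3)
  4P = (0, 8)
Match found at i = 4.

k = 4


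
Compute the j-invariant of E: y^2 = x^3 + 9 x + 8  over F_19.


Delta = -16(4 a^3 + 27 b^2) mod 19 = 5
-1728 * (4 a)^3 = -1728 * (4*9)^3 mod 19 = 11
j = 11 * 5^(-1) mod 19 = 6

j = 6 (mod 19)


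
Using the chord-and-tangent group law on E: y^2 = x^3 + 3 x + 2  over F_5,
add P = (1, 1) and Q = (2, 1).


P != Q, so use the chord formula.
s = (y2 - y1) / (x2 - x1) = (0) / (1) mod 5 = 0
x3 = s^2 - x1 - x2 mod 5 = 0^2 - 1 - 2 = 2
y3 = s (x1 - x3) - y1 mod 5 = 0 * (1 - 2) - 1 = 4

P + Q = (2, 4)


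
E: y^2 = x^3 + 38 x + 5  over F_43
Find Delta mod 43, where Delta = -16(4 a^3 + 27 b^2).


4 a^3 + 27 b^2 = 4*38^3 + 27*5^2 = 219488 + 675 = 220163
Delta = -16 * (220163) = -3522608
Delta mod 43 = 38

Delta = 38 (mod 43)


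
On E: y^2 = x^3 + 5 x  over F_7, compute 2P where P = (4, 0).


k = 2 = 10_2 (binary, LSB first: 01)
Double-and-add from P = (4, 0):
  bit 0 = 0: acc unchanged = O
  bit 1 = 1: acc = O + O = O

2P = O


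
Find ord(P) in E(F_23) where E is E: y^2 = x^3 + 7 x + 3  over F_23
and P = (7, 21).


Compute successive multiples of P until we hit O:
  1P = (7, 21)
  2P = (2, 5)
  3P = (4, 7)
  4P = (21, 21)
  5P = (18, 2)
  6P = (16, 5)
  7P = (6, 13)
  8P = (5, 18)
  ... (continuing to 31P)
  31P = O

ord(P) = 31


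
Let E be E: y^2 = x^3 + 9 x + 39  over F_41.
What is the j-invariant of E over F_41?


Delta = -16(4 a^3 + 27 b^2) mod 41 = 37
-1728 * (4 a)^3 = -1728 * (4*9)^3 mod 41 = 12
j = 12 * 37^(-1) mod 41 = 38

j = 38 (mod 41)


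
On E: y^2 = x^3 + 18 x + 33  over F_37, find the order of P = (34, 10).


Compute successive multiples of P until we hit O:
  1P = (34, 10)
  2P = (18, 26)
  3P = (23, 16)
  4P = (28, 17)
  5P = (0, 12)
  6P = (24, 9)
  7P = (26, 13)
  8P = (2, 15)
  ... (continuing to 17P)
  17P = O

ord(P) = 17


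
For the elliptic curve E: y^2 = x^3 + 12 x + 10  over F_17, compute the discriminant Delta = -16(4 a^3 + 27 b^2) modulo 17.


4 a^3 + 27 b^2 = 4*12^3 + 27*10^2 = 6912 + 2700 = 9612
Delta = -16 * (9612) = -153792
Delta mod 17 = 7

Delta = 7 (mod 17)


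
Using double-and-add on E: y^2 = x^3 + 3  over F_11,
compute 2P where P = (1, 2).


k = 2 = 10_2 (binary, LSB first: 01)
Double-and-add from P = (1, 2):
  bit 0 = 0: acc unchanged = O
  bit 1 = 1: acc = O + (2, 0) = (2, 0)

2P = (2, 0)


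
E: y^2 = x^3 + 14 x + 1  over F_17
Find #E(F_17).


For each x in F_17, count y with y^2 = x^3 + 14 x + 1 mod 17:
  x = 0: RHS = 1, y in [1, 16]  -> 2 point(s)
  x = 1: RHS = 16, y in [4, 13]  -> 2 point(s)
  x = 3: RHS = 2, y in [6, 11]  -> 2 point(s)
  x = 4: RHS = 2, y in [6, 11]  -> 2 point(s)
  x = 5: RHS = 9, y in [3, 14]  -> 2 point(s)
  x = 7: RHS = 0, y in [0]  -> 1 point(s)
  x = 8: RHS = 13, y in [8, 9]  -> 2 point(s)
  x = 10: RHS = 2, y in [6, 11]  -> 2 point(s)
  x = 13: RHS = 0, y in [0]  -> 1 point(s)
  x = 14: RHS = 0, y in [0]  -> 1 point(s)
  x = 15: RHS = 16, y in [4, 13]  -> 2 point(s)
Affine points: 19. Add the point at infinity: total = 20.

#E(F_17) = 20


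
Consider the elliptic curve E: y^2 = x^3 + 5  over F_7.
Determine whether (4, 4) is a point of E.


Check whether y^2 = x^3 + 0 x + 5 (mod 7) for (x, y) = (4, 4).
LHS: y^2 = 4^2 mod 7 = 2
RHS: x^3 + 0 x + 5 = 4^3 + 0*4 + 5 mod 7 = 6
LHS != RHS

No, not on the curve


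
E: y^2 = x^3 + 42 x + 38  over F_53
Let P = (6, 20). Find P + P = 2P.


Doubling: s = (3 x1^2 + a) / (2 y1)
s = (3*6^2 + 42) / (2*20) mod 53 = 17
x3 = s^2 - 2 x1 mod 53 = 17^2 - 2*6 = 12
y3 = s (x1 - x3) - y1 mod 53 = 17 * (6 - 12) - 20 = 37

2P = (12, 37)


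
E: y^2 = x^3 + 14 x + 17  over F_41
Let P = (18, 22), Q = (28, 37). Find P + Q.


P != Q, so use the chord formula.
s = (y2 - y1) / (x2 - x1) = (15) / (10) mod 41 = 22
x3 = s^2 - x1 - x2 mod 41 = 22^2 - 18 - 28 = 28
y3 = s (x1 - x3) - y1 mod 41 = 22 * (18 - 28) - 22 = 4

P + Q = (28, 4)


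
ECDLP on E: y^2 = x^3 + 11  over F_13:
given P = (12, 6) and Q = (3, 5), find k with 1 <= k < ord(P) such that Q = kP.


Enumerate multiples of P until we hit Q = (3, 5):
  1P = (12, 6)
  2P = (11, 4)
  3P = (7, 4)
  4P = (3, 8)
  5P = (8, 9)
  6P = (9, 8)
  7P = (4, 6)
  8P = (10, 7)
  9P = (1, 8)
  10P = (1, 5)
  11P = (10, 6)
  12P = (4, 7)
  13P = (9, 5)
  14P = (8, 4)
  15P = (3, 5)
Match found at i = 15.

k = 15


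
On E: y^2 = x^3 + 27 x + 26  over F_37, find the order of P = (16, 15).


Compute successive multiples of P until we hit O:
  1P = (16, 15)
  2P = (32, 5)
  3P = (5, 29)
  4P = (6, 16)
  5P = (25, 34)
  6P = (0, 27)
  7P = (10, 36)
  8P = (14, 15)
  ... (continuing to 41P)
  41P = O

ord(P) = 41


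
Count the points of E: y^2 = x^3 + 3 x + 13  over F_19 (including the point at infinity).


For each x in F_19, count y with y^2 = x^3 + 3 x + 13 mod 19:
  x = 1: RHS = 17, y in [6, 13]  -> 2 point(s)
  x = 3: RHS = 11, y in [7, 12]  -> 2 point(s)
  x = 5: RHS = 1, y in [1, 18]  -> 2 point(s)
  x = 6: RHS = 0, y in [0]  -> 1 point(s)
  x = 7: RHS = 16, y in [4, 15]  -> 2 point(s)
  x = 8: RHS = 17, y in [6, 13]  -> 2 point(s)
  x = 9: RHS = 9, y in [3, 16]  -> 2 point(s)
  x = 10: RHS = 17, y in [6, 13]  -> 2 point(s)
  x = 11: RHS = 9, y in [3, 16]  -> 2 point(s)
  x = 13: RHS = 7, y in [8, 11]  -> 2 point(s)
  x = 14: RHS = 6, y in [5, 14]  -> 2 point(s)
  x = 18: RHS = 9, y in [3, 16]  -> 2 point(s)
Affine points: 23. Add the point at infinity: total = 24.

#E(F_19) = 24


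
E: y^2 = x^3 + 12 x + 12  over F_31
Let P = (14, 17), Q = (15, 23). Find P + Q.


P != Q, so use the chord formula.
s = (y2 - y1) / (x2 - x1) = (6) / (1) mod 31 = 6
x3 = s^2 - x1 - x2 mod 31 = 6^2 - 14 - 15 = 7
y3 = s (x1 - x3) - y1 mod 31 = 6 * (14 - 7) - 17 = 25

P + Q = (7, 25)


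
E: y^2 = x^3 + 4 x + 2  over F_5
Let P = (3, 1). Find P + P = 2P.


Doubling: s = (3 x1^2 + a) / (2 y1)
s = (3*3^2 + 4) / (2*1) mod 5 = 3
x3 = s^2 - 2 x1 mod 5 = 3^2 - 2*3 = 3
y3 = s (x1 - x3) - y1 mod 5 = 3 * (3 - 3) - 1 = 4

2P = (3, 4)


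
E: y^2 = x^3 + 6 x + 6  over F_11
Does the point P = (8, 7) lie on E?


Check whether y^2 = x^3 + 6 x + 6 (mod 11) for (x, y) = (8, 7).
LHS: y^2 = 7^2 mod 11 = 5
RHS: x^3 + 6 x + 6 = 8^3 + 6*8 + 6 mod 11 = 5
LHS = RHS

Yes, on the curve


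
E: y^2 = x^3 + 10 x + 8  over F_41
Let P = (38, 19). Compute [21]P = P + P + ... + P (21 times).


k = 21 = 10101_2 (binary, LSB first: 10101)
Double-and-add from P = (38, 19):
  bit 0 = 1: acc = O + (38, 19) = (38, 19)
  bit 1 = 0: acc unchanged = (38, 19)
  bit 2 = 1: acc = (38, 19) + (34, 28) = (33, 21)
  bit 3 = 0: acc unchanged = (33, 21)
  bit 4 = 1: acc = (33, 21) + (0, 7) = (29, 13)

21P = (29, 13)


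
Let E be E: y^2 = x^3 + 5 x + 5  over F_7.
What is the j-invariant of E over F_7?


Delta = -16(4 a^3 + 27 b^2) mod 7 = 2
-1728 * (4 a)^3 = -1728 * (4*5)^3 mod 7 = 6
j = 6 * 2^(-1) mod 7 = 3

j = 3 (mod 7)


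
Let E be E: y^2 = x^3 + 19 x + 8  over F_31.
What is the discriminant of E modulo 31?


4 a^3 + 27 b^2 = 4*19^3 + 27*8^2 = 27436 + 1728 = 29164
Delta = -16 * (29164) = -466624
Delta mod 31 = 19

Delta = 19 (mod 31)


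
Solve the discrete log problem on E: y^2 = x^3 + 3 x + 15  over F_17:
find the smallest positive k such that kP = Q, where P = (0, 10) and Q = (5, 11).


Enumerate multiples of P until we hit Q = (5, 11):
  1P = (0, 10)
  2P = (1, 6)
  3P = (15, 16)
  4P = (11, 6)
  5P = (14, 9)
  6P = (5, 11)
Match found at i = 6.

k = 6


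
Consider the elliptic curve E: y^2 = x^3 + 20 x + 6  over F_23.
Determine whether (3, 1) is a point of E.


Check whether y^2 = x^3 + 20 x + 6 (mod 23) for (x, y) = (3, 1).
LHS: y^2 = 1^2 mod 23 = 1
RHS: x^3 + 20 x + 6 = 3^3 + 20*3 + 6 mod 23 = 1
LHS = RHS

Yes, on the curve


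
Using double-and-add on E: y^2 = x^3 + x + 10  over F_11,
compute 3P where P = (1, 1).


k = 3 = 11_2 (binary, LSB first: 11)
Double-and-add from P = (1, 1):
  bit 0 = 1: acc = O + (1, 1) = (1, 1)
  bit 1 = 1: acc = (1, 1) + (2, 8) = (2, 3)

3P = (2, 3)


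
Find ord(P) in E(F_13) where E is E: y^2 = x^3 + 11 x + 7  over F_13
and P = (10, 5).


Compute successive multiples of P until we hit O:
  1P = (10, 5)
  2P = (9, 4)
  3P = (8, 10)
  4P = (11, 4)
  5P = (6, 4)
  6P = (6, 9)
  7P = (11, 9)
  8P = (8, 3)
  ... (continuing to 11P)
  11P = O

ord(P) = 11


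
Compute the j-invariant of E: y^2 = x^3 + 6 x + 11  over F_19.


Delta = -16(4 a^3 + 27 b^2) mod 19 = 5
-1728 * (4 a)^3 = -1728 * (4*6)^3 mod 19 = 11
j = 11 * 5^(-1) mod 19 = 6

j = 6 (mod 19)


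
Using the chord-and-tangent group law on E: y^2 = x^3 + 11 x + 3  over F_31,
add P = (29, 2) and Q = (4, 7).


P != Q, so use the chord formula.
s = (y2 - y1) / (x2 - x1) = (5) / (6) mod 31 = 6
x3 = s^2 - x1 - x2 mod 31 = 6^2 - 29 - 4 = 3
y3 = s (x1 - x3) - y1 mod 31 = 6 * (29 - 3) - 2 = 30

P + Q = (3, 30)


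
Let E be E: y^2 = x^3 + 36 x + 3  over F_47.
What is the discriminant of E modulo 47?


4 a^3 + 27 b^2 = 4*36^3 + 27*3^2 = 186624 + 243 = 186867
Delta = -16 * (186867) = -2989872
Delta mod 47 = 33

Delta = 33 (mod 47)


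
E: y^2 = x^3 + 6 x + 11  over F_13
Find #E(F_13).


For each x in F_13, count y with y^2 = x^3 + 6 x + 11 mod 13:
  x = 3: RHS = 4, y in [2, 11]  -> 2 point(s)
  x = 5: RHS = 10, y in [6, 7]  -> 2 point(s)
  x = 6: RHS = 3, y in [4, 9]  -> 2 point(s)
  x = 8: RHS = 12, y in [5, 8]  -> 2 point(s)
  x = 9: RHS = 1, y in [1, 12]  -> 2 point(s)
  x = 11: RHS = 4, y in [2, 11]  -> 2 point(s)
  x = 12: RHS = 4, y in [2, 11]  -> 2 point(s)
Affine points: 14. Add the point at infinity: total = 15.

#E(F_13) = 15


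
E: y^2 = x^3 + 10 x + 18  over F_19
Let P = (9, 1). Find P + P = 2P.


Doubling: s = (3 x1^2 + a) / (2 y1)
s = (3*9^2 + 10) / (2*1) mod 19 = 3
x3 = s^2 - 2 x1 mod 19 = 3^2 - 2*9 = 10
y3 = s (x1 - x3) - y1 mod 19 = 3 * (9 - 10) - 1 = 15

2P = (10, 15)


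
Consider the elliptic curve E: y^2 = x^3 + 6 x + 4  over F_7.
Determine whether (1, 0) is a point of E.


Check whether y^2 = x^3 + 6 x + 4 (mod 7) for (x, y) = (1, 0).
LHS: y^2 = 0^2 mod 7 = 0
RHS: x^3 + 6 x + 4 = 1^3 + 6*1 + 4 mod 7 = 4
LHS != RHS

No, not on the curve


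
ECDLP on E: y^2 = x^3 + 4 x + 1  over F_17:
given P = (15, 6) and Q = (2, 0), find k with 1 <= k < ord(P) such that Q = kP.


Enumerate multiples of P until we hit Q = (2, 0):
  1P = (15, 6)
  2P = (2, 0)
Match found at i = 2.

k = 2


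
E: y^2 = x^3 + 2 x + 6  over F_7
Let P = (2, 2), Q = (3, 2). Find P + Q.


P != Q, so use the chord formula.
s = (y2 - y1) / (x2 - x1) = (0) / (1) mod 7 = 0
x3 = s^2 - x1 - x2 mod 7 = 0^2 - 2 - 3 = 2
y3 = s (x1 - x3) - y1 mod 7 = 0 * (2 - 2) - 2 = 5

P + Q = (2, 5)


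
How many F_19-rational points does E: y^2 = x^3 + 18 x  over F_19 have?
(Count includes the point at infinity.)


For each x in F_19, count y with y^2 = x^3 + 18 x + 0 mod 19:
  x = 0: RHS = 0, y in [0]  -> 1 point(s)
  x = 1: RHS = 0, y in [0]  -> 1 point(s)
  x = 2: RHS = 6, y in [5, 14]  -> 2 point(s)
  x = 3: RHS = 5, y in [9, 10]  -> 2 point(s)
  x = 5: RHS = 6, y in [5, 14]  -> 2 point(s)
  x = 6: RHS = 1, y in [1, 18]  -> 2 point(s)
  x = 9: RHS = 17, y in [6, 13]  -> 2 point(s)
  x = 11: RHS = 9, y in [3, 16]  -> 2 point(s)
  x = 12: RHS = 6, y in [5, 14]  -> 2 point(s)
  x = 15: RHS = 16, y in [4, 15]  -> 2 point(s)
  x = 18: RHS = 0, y in [0]  -> 1 point(s)
Affine points: 19. Add the point at infinity: total = 20.

#E(F_19) = 20


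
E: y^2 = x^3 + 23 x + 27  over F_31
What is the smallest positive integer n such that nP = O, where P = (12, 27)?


Compute successive multiples of P until we hit O:
  1P = (12, 27)
  2P = (26, 2)
  3P = (9, 23)
  4P = (29, 2)
  5P = (6, 28)
  6P = (7, 29)
  7P = (1, 12)
  8P = (5, 22)
  ... (continuing to 29P)
  29P = O

ord(P) = 29


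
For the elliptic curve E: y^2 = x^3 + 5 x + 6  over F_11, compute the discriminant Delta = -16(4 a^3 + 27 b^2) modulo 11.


4 a^3 + 27 b^2 = 4*5^3 + 27*6^2 = 500 + 972 = 1472
Delta = -16 * (1472) = -23552
Delta mod 11 = 10

Delta = 10 (mod 11)


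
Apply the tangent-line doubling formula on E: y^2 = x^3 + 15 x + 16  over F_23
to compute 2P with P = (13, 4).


Doubling: s = (3 x1^2 + a) / (2 y1)
s = (3*13^2 + 15) / (2*4) mod 23 = 2
x3 = s^2 - 2 x1 mod 23 = 2^2 - 2*13 = 1
y3 = s (x1 - x3) - y1 mod 23 = 2 * (13 - 1) - 4 = 20

2P = (1, 20)


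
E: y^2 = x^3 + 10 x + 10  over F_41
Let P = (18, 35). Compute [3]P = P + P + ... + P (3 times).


k = 3 = 11_2 (binary, LSB first: 11)
Double-and-add from P = (18, 35):
  bit 0 = 1: acc = O + (18, 35) = (18, 35)
  bit 1 = 1: acc = (18, 35) + (13, 0) = (18, 6)

3P = (18, 6)


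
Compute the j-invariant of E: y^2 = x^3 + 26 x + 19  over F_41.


Delta = -16(4 a^3 + 27 b^2) mod 41 = 24
-1728 * (4 a)^3 = -1728 * (4*26)^3 mod 41 = 31
j = 31 * 24^(-1) mod 41 = 3

j = 3 (mod 41)


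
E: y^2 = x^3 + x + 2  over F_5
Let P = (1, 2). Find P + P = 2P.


Doubling: s = (3 x1^2 + a) / (2 y1)
s = (3*1^2 + 1) / (2*2) mod 5 = 1
x3 = s^2 - 2 x1 mod 5 = 1^2 - 2*1 = 4
y3 = s (x1 - x3) - y1 mod 5 = 1 * (1 - 4) - 2 = 0

2P = (4, 0)


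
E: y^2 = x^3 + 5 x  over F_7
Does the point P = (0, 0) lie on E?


Check whether y^2 = x^3 + 5 x + 0 (mod 7) for (x, y) = (0, 0).
LHS: y^2 = 0^2 mod 7 = 0
RHS: x^3 + 5 x + 0 = 0^3 + 5*0 + 0 mod 7 = 0
LHS = RHS

Yes, on the curve


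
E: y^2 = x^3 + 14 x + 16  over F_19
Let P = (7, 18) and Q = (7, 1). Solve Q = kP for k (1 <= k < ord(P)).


Enumerate multiples of P until we hit Q = (7, 1):
  1P = (7, 18)
  2P = (11, 0)
  3P = (7, 1)
Match found at i = 3.

k = 3


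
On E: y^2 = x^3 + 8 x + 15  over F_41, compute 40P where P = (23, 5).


k = 40 = 101000_2 (binary, LSB first: 000101)
Double-and-add from P = (23, 5):
  bit 0 = 0: acc unchanged = O
  bit 1 = 0: acc unchanged = O
  bit 2 = 0: acc unchanged = O
  bit 3 = 1: acc = O + (31, 40) = (31, 40)
  bit 4 = 0: acc unchanged = (31, 40)
  bit 5 = 1: acc = (31, 40) + (16, 4) = (26, 13)

40P = (26, 13)


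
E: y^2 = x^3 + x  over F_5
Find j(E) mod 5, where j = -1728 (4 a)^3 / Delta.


Delta = -16(4 a^3 + 27 b^2) mod 5 = 1
-1728 * (4 a)^3 = -1728 * (4*1)^3 mod 5 = 3
j = 3 * 1^(-1) mod 5 = 3

j = 3 (mod 5)


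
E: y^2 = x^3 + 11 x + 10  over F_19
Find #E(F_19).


For each x in F_19, count y with y^2 = x^3 + 11 x + 10 mod 19:
  x = 4: RHS = 4, y in [2, 17]  -> 2 point(s)
  x = 5: RHS = 0, y in [0]  -> 1 point(s)
  x = 6: RHS = 7, y in [8, 11]  -> 2 point(s)
  x = 14: RHS = 1, y in [1, 18]  -> 2 point(s)
  x = 15: RHS = 16, y in [4, 15]  -> 2 point(s)
  x = 16: RHS = 7, y in [8, 11]  -> 2 point(s)
  x = 18: RHS = 17, y in [6, 13]  -> 2 point(s)
Affine points: 13. Add the point at infinity: total = 14.

#E(F_19) = 14


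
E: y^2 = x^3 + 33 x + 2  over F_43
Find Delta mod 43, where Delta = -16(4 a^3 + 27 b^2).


4 a^3 + 27 b^2 = 4*33^3 + 27*2^2 = 143748 + 108 = 143856
Delta = -16 * (143856) = -2301696
Delta mod 43 = 8

Delta = 8 (mod 43)


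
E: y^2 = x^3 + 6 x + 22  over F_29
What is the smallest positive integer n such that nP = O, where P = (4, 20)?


Compute successive multiples of P until we hit O:
  1P = (4, 20)
  2P = (1, 0)
  3P = (4, 9)
  4P = O

ord(P) = 4


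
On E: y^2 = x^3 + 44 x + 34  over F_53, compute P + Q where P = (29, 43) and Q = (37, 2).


P != Q, so use the chord formula.
s = (y2 - y1) / (x2 - x1) = (12) / (8) mod 53 = 28
x3 = s^2 - x1 - x2 mod 53 = 28^2 - 29 - 37 = 29
y3 = s (x1 - x3) - y1 mod 53 = 28 * (29 - 29) - 43 = 10

P + Q = (29, 10)


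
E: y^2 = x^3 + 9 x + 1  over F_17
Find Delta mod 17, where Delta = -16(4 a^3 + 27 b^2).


4 a^3 + 27 b^2 = 4*9^3 + 27*1^2 = 2916 + 27 = 2943
Delta = -16 * (2943) = -47088
Delta mod 17 = 2

Delta = 2 (mod 17)


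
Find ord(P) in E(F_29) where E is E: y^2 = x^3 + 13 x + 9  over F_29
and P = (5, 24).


Compute successive multiples of P until we hit O:
  1P = (5, 24)
  2P = (28, 16)
  3P = (1, 20)
  4P = (24, 15)
  5P = (4, 3)
  6P = (26, 28)
  7P = (20, 27)
  8P = (11, 27)
  ... (continuing to 31P)
  31P = O

ord(P) = 31


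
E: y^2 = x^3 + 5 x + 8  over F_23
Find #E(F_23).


For each x in F_23, count y with y^2 = x^3 + 5 x + 8 mod 23:
  x = 0: RHS = 8, y in [10, 13]  -> 2 point(s)
  x = 2: RHS = 3, y in [7, 16]  -> 2 point(s)
  x = 3: RHS = 4, y in [2, 21]  -> 2 point(s)
  x = 4: RHS = 0, y in [0]  -> 1 point(s)
  x = 6: RHS = 1, y in [1, 22]  -> 2 point(s)
  x = 7: RHS = 18, y in [8, 15]  -> 2 point(s)
  x = 8: RHS = 8, y in [10, 13]  -> 2 point(s)
  x = 9: RHS = 0, y in [0]  -> 1 point(s)
  x = 10: RHS = 0, y in [0]  -> 1 point(s)
  x = 12: RHS = 2, y in [5, 18]  -> 2 point(s)
  x = 13: RHS = 16, y in [4, 19]  -> 2 point(s)
  x = 14: RHS = 16, y in [4, 19]  -> 2 point(s)
  x = 15: RHS = 8, y in [10, 13]  -> 2 point(s)
  x = 19: RHS = 16, y in [4, 19]  -> 2 point(s)
  x = 20: RHS = 12, y in [9, 14]  -> 2 point(s)
  x = 21: RHS = 13, y in [6, 17]  -> 2 point(s)
  x = 22: RHS = 2, y in [5, 18]  -> 2 point(s)
Affine points: 31. Add the point at infinity: total = 32.

#E(F_23) = 32


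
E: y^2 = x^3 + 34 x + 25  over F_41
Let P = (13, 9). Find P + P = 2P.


Doubling: s = (3 x1^2 + a) / (2 y1)
s = (3*13^2 + 34) / (2*9) mod 41 = 5
x3 = s^2 - 2 x1 mod 41 = 5^2 - 2*13 = 40
y3 = s (x1 - x3) - y1 mod 41 = 5 * (13 - 40) - 9 = 20

2P = (40, 20)


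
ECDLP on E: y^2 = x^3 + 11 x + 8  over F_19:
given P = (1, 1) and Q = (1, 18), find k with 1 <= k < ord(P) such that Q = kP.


Enumerate multiples of P until we hit Q = (1, 18):
  1P = (1, 1)
  2P = (9, 0)
  3P = (1, 18)
Match found at i = 3.

k = 3


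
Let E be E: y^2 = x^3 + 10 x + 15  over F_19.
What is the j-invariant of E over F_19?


Delta = -16(4 a^3 + 27 b^2) mod 19 = 15
-1728 * (4 a)^3 = -1728 * (4*10)^3 mod 19 = 8
j = 8 * 15^(-1) mod 19 = 17

j = 17 (mod 19)


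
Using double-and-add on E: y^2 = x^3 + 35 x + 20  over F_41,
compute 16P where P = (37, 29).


k = 16 = 10000_2 (binary, LSB first: 00001)
Double-and-add from P = (37, 29):
  bit 0 = 0: acc unchanged = O
  bit 1 = 0: acc unchanged = O
  bit 2 = 0: acc unchanged = O
  bit 3 = 0: acc unchanged = O
  bit 4 = 1: acc = O + (28, 19) = (28, 19)

16P = (28, 19)


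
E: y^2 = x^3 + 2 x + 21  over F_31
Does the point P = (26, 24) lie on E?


Check whether y^2 = x^3 + 2 x + 21 (mod 31) for (x, y) = (26, 24).
LHS: y^2 = 24^2 mod 31 = 18
RHS: x^3 + 2 x + 21 = 26^3 + 2*26 + 21 mod 31 = 10
LHS != RHS

No, not on the curve


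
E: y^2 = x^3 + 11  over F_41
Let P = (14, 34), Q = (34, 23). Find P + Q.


P != Q, so use the chord formula.
s = (y2 - y1) / (x2 - x1) = (30) / (20) mod 41 = 22
x3 = s^2 - x1 - x2 mod 41 = 22^2 - 14 - 34 = 26
y3 = s (x1 - x3) - y1 mod 41 = 22 * (14 - 26) - 34 = 30

P + Q = (26, 30)


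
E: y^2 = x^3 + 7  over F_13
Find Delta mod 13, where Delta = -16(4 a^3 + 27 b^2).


4 a^3 + 27 b^2 = 4*0^3 + 27*7^2 = 0 + 1323 = 1323
Delta = -16 * (1323) = -21168
Delta mod 13 = 9

Delta = 9 (mod 13)


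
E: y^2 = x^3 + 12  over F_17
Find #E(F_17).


For each x in F_17, count y with y^2 = x^3 + 0 x + 12 mod 17:
  x = 1: RHS = 13, y in [8, 9]  -> 2 point(s)
  x = 4: RHS = 8, y in [5, 12]  -> 2 point(s)
  x = 5: RHS = 1, y in [1, 16]  -> 2 point(s)
  x = 7: RHS = 15, y in [7, 10]  -> 2 point(s)
  x = 10: RHS = 9, y in [3, 14]  -> 2 point(s)
  x = 11: RHS = 0, y in [0]  -> 1 point(s)
  x = 13: RHS = 16, y in [4, 13]  -> 2 point(s)
  x = 14: RHS = 2, y in [6, 11]  -> 2 point(s)
  x = 15: RHS = 4, y in [2, 15]  -> 2 point(s)
Affine points: 17. Add the point at infinity: total = 18.

#E(F_17) = 18
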